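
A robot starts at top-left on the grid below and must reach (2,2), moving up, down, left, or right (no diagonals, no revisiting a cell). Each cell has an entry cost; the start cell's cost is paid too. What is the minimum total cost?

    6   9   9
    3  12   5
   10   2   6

27

Cheapest: r0c0→r1c0→r2c0→r2c1→r2c2
  6 + 3 + 10 + 2 + 6 = 27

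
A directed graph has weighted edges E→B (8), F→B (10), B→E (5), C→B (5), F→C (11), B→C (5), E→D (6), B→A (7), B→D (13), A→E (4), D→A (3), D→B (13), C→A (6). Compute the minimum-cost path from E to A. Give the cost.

9

Candidate routes:
E -> B -> C -> A: 8 + 5 + 6 = 19
E -> B -> D -> A: 8 + 13 + 3 = 24
E -> B -> A: 8 + 7 = 15
E -> D -> B -> C -> A: 6 + 13 + 5 + 6 = 30
E -> D -> A: 6 + 3 = 9
E -> D -> B -> A: 6 + 13 + 7 = 26
Best route has total 9.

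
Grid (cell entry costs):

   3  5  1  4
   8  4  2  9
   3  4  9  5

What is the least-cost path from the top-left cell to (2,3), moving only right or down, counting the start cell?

25

Take r0c0 -> r0c1 -> r0c2 -> r1c2 -> r1c3 -> r2c3 for a total of 3 + 5 + 1 + 2 + 9 + 5 = 25.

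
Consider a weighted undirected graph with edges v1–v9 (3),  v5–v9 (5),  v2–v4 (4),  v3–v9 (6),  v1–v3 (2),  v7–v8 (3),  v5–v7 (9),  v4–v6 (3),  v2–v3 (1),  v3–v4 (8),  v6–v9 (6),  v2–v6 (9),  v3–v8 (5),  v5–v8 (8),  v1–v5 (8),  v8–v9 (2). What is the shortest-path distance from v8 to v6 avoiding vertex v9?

13

Comparing a few candidate routes:
v8 - v3 - v4 - v2 - v6: 5 + 8 + 4 + 9 = 26
v8 - v3 - v4 - v6: 5 + 8 + 3 = 16
v8 - v3 - v2 - v6: 5 + 1 + 9 = 15
v8 - v3 - v2 - v4 - v6: 5 + 1 + 4 + 3 = 13
v8 - v5 - v1 - v3 - v2 - v4 - v6: 8 + 8 + 2 + 1 + 4 + 3 = 26
Shortest: 13.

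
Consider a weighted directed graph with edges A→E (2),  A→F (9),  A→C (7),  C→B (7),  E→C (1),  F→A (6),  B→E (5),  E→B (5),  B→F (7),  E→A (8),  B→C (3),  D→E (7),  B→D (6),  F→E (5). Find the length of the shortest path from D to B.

12

Candidate routes:
D -> E -> B: 7 + 5 = 12
D -> E -> A -> C -> B: 7 + 8 + 7 + 7 = 29
D -> E -> C -> B: 7 + 1 + 7 = 15
The minimum is 12.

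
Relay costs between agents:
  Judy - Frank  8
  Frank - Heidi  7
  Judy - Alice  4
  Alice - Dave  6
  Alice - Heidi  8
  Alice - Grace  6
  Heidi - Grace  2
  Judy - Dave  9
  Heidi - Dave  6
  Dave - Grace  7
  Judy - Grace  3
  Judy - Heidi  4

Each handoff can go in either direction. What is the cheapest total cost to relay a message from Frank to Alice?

A few of the Frank→Alice routes:
Frank → Judy → Alice: 8 + 4 = 12
Frank → Heidi → Alice: 7 + 8 = 15
Frank → Heidi → Grace → Alice: 7 + 2 + 6 = 15
Best route has total 12.

12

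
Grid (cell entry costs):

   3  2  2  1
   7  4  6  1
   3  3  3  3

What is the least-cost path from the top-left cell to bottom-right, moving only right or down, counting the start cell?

Path (0,0) → (0,1) → (0,2) → (0,3) → (1,3) → (2,3): 3 + 2 + 2 + 1 + 1 + 3 = 12.

12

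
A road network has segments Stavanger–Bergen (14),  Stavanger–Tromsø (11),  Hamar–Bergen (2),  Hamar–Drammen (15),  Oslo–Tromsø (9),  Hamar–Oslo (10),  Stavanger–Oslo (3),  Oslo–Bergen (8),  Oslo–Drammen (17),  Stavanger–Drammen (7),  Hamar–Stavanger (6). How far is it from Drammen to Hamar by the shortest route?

13

A few of the Drammen→Hamar routes:
Drammen-Hamar: 15
Drammen-Stavanger-Oslo-Bergen-Hamar: 7 + 3 + 8 + 2 = 20
Drammen-Stavanger-Hamar: 7 + 6 = 13
Drammen-Stavanger-Bergen-Hamar: 7 + 14 + 2 = 23
Drammen-Stavanger-Oslo-Hamar: 7 + 3 + 10 = 20
Best route has total 13 mi.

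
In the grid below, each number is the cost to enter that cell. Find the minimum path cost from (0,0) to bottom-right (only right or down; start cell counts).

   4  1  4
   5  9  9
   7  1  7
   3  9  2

24

One optimal route is (0,0) -> (0,1) -> (1,1) -> (2,1) -> (2,2) -> (3,2).
Its cost is 4 + 1 + 9 + 1 + 7 + 2 = 24.
(Top row then right column would cost 27.)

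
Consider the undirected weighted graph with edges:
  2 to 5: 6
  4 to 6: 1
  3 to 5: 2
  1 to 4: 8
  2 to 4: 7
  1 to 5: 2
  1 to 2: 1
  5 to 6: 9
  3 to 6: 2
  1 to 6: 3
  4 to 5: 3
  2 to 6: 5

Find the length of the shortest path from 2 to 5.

A few of the 2→5 routes:
2 - 1 - 5: 1 + 2 = 3
2 - 1 - 6 - 4 - 5: 1 + 3 + 1 + 3 = 8
2 - 5: 6
Best route has total 3.

3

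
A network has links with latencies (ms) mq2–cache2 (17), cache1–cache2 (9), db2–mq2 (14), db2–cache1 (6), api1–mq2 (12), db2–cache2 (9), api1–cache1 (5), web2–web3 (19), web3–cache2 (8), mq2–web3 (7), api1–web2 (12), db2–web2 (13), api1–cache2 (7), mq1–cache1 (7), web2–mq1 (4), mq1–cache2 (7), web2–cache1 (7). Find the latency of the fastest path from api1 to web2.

12

A few of the api1→web2 routes:
api1 → cache1 → web2: 5 + 7 = 12
api1 → cache1 → mq1 → web2: 5 + 7 + 4 = 16
api1 → web2: 12
api1 → cache2 → mq1 → web2: 7 + 7 + 4 = 18
api1 → cache1 → db2 → web2: 5 + 6 + 13 = 24
api1 → cache2 → cache1 → web2: 7 + 9 + 7 = 23
Shortest: 12 ms.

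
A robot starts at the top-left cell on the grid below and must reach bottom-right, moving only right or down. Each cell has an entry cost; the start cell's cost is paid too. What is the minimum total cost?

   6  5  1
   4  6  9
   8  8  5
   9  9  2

One optimal route is (0,0) → (0,1) → (0,2) → (1,2) → (2,2) → (3,2).
Its cost is 6 + 5 + 1 + 9 + 5 + 2 = 28.

28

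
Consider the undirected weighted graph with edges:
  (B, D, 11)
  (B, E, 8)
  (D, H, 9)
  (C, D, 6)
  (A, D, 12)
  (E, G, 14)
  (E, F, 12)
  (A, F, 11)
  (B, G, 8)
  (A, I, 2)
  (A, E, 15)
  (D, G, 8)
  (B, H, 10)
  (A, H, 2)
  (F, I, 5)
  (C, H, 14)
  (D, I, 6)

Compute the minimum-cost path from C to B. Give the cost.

17

Some routes from C to B:
C - D - H - B: 6 + 9 + 10 = 25
C - D - B: 6 + 11 = 17
C - H - B: 14 + 10 = 24
C - D - G - B: 6 + 8 + 8 = 22
C - D - I - A - H - B: 6 + 6 + 2 + 2 + 10 = 26
Shortest: 17.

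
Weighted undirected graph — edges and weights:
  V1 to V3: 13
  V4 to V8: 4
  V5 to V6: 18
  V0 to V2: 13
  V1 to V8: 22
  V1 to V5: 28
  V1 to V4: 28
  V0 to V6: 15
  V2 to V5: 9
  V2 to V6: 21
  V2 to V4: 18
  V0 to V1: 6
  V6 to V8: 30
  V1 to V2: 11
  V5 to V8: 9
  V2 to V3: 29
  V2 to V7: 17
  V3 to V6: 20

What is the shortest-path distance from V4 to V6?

A few of the V4→V6 routes:
V4 -> V2 -> V6: 18 + 21 = 39
V4 -> V8 -> V6: 4 + 30 = 34
V4 -> V8 -> V5 -> V6: 4 + 9 + 18 = 31
Shortest: 31.

31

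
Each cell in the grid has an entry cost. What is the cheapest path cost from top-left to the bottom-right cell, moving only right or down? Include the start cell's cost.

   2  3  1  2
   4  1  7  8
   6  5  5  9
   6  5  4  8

Cheapest: (0,0) (0,1) (1,1) (2,1) (2,2) (3,2) (3,3)
  2 + 3 + 1 + 5 + 5 + 4 + 8 = 28

28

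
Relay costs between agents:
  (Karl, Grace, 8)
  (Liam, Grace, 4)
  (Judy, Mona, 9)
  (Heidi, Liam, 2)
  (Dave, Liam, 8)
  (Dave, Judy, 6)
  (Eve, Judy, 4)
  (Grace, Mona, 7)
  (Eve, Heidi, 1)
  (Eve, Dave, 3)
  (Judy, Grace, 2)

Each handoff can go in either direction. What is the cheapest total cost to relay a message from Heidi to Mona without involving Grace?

Some routes from Heidi to Mona avoiding Grace:
Heidi→Liam→Dave→Judy→Mona: 2 + 8 + 6 + 9 = 25
Heidi→Eve→Dave→Judy→Mona: 1 + 3 + 6 + 9 = 19
Heidi→Eve→Judy→Mona: 1 + 4 + 9 = 14
The minimum is 14.

14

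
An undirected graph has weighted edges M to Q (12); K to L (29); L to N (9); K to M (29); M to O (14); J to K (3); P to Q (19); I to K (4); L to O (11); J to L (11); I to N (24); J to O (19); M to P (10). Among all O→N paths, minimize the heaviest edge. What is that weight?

Checking several routes:
O-L-N: max(11, 9) = 11
O-J-K-I-N: max(19, 3, 4, 24) = 24
O-L-J-K-I-N: max(11, 11, 3, 4, 24) = 24
O-J-L-N: max(19, 11, 9) = 19
Best route has worst link 11.

11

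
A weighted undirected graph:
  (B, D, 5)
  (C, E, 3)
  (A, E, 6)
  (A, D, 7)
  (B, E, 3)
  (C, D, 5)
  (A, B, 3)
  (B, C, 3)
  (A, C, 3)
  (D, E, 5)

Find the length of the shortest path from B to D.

5

Some routes from B to D:
B→C→D: 3 + 5 = 8
B→E→D: 3 + 5 = 8
B→D: 5
Best route has total 5.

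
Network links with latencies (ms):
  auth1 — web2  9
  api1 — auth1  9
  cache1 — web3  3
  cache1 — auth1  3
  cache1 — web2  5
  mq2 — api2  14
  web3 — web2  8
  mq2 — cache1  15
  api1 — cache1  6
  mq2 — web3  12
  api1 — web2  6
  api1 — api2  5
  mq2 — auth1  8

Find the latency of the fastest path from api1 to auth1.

9

Comparing a few candidate routes:
api1-auth1: 9
api1-web2-auth1: 6 + 9 = 15
api1-web2-cache1-auth1: 6 + 5 + 3 = 14
api1-web2-web3-cache1-auth1: 6 + 8 + 3 + 3 = 20
api1-cache1-auth1: 6 + 3 = 9
Best route has total 9 ms.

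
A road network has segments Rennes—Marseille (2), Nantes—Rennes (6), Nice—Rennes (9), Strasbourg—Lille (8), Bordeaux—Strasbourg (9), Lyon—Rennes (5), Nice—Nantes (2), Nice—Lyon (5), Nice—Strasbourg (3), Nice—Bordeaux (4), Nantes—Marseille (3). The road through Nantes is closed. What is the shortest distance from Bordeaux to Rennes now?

13

Candidate routes:
Bordeaux-Nice-Rennes: 4 + 9 = 13
Bordeaux-Strasbourg-Nice-Lyon-Rennes: 9 + 3 + 5 + 5 = 22
Bordeaux-Strasbourg-Nice-Rennes: 9 + 3 + 9 = 21
Bordeaux-Nice-Lyon-Rennes: 4 + 5 + 5 = 14
The minimum is 13 km.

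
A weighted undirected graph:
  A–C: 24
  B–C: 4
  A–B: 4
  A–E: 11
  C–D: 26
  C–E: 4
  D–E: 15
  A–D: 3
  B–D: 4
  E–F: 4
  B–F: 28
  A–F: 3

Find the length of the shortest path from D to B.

Checking several routes:
D-A-B: 3 + 4 = 7
D-B: 4
D-A-F-E-C-B: 3 + 3 + 4 + 4 + 4 = 18
D-A-E-C-B: 3 + 11 + 4 + 4 = 22
Best route has total 4.

4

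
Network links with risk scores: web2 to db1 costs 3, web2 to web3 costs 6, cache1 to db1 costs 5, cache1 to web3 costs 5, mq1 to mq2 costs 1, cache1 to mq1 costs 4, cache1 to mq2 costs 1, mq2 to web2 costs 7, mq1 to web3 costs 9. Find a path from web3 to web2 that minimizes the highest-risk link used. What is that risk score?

Some routes from web3 to web2:
web3-cache1-mq2-web2: max(5, 1, 7) = 7
web3-cache1-mq1-mq2-web2: max(5, 4, 1, 7) = 7
web3-cache1-db1-web2: max(5, 5, 3) = 5
web3-web2: max(6) = 6
Best route has worst link 5.

5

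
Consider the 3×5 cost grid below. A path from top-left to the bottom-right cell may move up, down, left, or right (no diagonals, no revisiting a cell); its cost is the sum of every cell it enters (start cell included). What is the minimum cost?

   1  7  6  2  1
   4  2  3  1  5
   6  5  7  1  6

18

One optimal route is (0,0)→(1,0)→(1,1)→(1,2)→(1,3)→(2,3)→(2,4).
Its cost is 1 + 4 + 2 + 3 + 1 + 1 + 6 = 18.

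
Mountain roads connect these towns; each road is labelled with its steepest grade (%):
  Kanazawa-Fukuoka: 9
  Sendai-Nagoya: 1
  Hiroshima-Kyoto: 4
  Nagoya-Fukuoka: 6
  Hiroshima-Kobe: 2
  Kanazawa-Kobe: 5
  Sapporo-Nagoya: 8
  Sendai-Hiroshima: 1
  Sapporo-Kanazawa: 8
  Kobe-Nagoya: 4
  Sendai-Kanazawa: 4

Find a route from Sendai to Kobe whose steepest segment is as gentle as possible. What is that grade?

2

Checking several routes:
Sendai - Kanazawa - Sapporo - Nagoya - Kobe: max(4, 8, 8, 4) = 8
Sendai - Hiroshima - Kobe: max(1, 2) = 2
Sendai - Kanazawa - Fukuoka - Nagoya - Kobe: max(4, 9, 6, 4) = 9
Sendai - Kanazawa - Kobe: max(4, 5) = 5
Sendai - Nagoya - Sapporo - Kanazawa - Kobe: max(1, 8, 8, 5) = 8
Sendai - Nagoya - Kobe: max(1, 4) = 4
Best route has worst link 2%.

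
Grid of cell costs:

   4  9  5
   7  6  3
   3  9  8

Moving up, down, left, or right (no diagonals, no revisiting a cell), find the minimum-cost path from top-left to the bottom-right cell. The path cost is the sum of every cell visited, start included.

28

Cheapest: r0c0 → r1c0 → r1c1 → r1c2 → r2c2
  4 + 7 + 6 + 3 + 8 = 28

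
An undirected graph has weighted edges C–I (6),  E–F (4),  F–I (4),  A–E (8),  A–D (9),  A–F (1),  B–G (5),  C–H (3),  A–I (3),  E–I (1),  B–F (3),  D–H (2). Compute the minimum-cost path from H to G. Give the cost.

20

A few of the H→G routes:
H→C→I→E→F→B→G: 3 + 6 + 1 + 4 + 3 + 5 = 22
H→C→I→F→B→G: 3 + 6 + 4 + 3 + 5 = 21
H→C→I→A→F→B→G: 3 + 6 + 3 + 1 + 3 + 5 = 21
H→D→A→F→B→G: 2 + 9 + 1 + 3 + 5 = 20
Best route has total 20.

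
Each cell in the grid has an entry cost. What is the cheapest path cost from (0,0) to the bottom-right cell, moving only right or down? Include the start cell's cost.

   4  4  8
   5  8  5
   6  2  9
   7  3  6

26

Best path: r0c0 → r1c0 → r2c0 → r2c1 → r3c1 → r3c2
Cost: 4 + 5 + 6 + 2 + 3 + 6 = 26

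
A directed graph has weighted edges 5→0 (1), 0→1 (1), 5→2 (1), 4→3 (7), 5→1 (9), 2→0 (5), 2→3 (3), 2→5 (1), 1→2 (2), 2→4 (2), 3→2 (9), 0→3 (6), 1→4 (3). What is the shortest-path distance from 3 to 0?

11

Routes from 3 to 0:
3 - 2 - 0: 9 + 5 = 14
3 - 2 - 5 - 0: 9 + 1 + 1 = 11
The minimum is 11.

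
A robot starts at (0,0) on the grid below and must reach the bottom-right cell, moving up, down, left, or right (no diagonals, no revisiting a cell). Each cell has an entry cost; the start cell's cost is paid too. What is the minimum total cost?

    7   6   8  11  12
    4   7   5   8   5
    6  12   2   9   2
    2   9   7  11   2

Best path: (0,0)→(1,0)→(1,1)→(1,2)→(2,2)→(2,3)→(2,4)→(3,4)
Cost: 7 + 4 + 7 + 5 + 2 + 9 + 2 + 2 = 38

38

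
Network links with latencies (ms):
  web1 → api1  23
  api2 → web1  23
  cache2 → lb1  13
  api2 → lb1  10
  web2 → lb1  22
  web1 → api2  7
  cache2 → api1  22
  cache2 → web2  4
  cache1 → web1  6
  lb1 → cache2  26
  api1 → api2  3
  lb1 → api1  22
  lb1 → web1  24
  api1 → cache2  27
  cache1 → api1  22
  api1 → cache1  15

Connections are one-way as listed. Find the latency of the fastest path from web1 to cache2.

Routes from web1 to cache2:
web1 → api1 → api2 → lb1 → cache2: 23 + 3 + 10 + 26 = 62
web1 → api1 → cache2: 23 + 27 = 50
web1 → api2 → lb1 → cache2: 7 + 10 + 26 = 43
web1 → api2 → lb1 → api1 → cache2: 7 + 10 + 22 + 27 = 66
The minimum is 43 ms.

43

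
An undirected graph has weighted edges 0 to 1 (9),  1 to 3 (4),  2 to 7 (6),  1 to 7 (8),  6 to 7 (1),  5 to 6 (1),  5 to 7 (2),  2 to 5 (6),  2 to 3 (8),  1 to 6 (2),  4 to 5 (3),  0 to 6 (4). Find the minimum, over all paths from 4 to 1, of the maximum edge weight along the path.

3

A few of the 4→1 routes:
4 - 5 - 2 - 7 - 6 - 1: max(3, 6, 6, 1, 2) = 6
4 - 5 - 7 - 6 - 1: max(3, 2, 1, 2) = 3
4 - 5 - 6 - 1: max(3, 1, 2) = 3
Smallest bottleneck: 3.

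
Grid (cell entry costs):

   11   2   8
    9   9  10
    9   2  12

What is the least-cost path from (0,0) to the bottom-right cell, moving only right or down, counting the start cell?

36

Cheapest: [0,0] [0,1] [1,1] [2,1] [2,2]
  11 + 2 + 9 + 2 + 12 = 36
(Top row then right column would cost 43.)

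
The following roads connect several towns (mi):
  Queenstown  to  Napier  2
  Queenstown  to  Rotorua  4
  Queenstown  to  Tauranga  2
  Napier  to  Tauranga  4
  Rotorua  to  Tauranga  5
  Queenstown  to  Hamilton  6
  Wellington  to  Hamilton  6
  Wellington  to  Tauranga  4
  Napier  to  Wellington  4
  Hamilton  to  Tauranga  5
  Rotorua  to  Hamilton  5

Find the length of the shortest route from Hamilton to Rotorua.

5

Some routes from Hamilton to Rotorua:
Hamilton - Tauranga - Rotorua: 5 + 5 = 10
Hamilton - Rotorua: 5
Hamilton - Queenstown - Rotorua: 6 + 4 = 10
Hamilton - Tauranga - Queenstown - Rotorua: 5 + 2 + 4 = 11
Shortest: 5 mi.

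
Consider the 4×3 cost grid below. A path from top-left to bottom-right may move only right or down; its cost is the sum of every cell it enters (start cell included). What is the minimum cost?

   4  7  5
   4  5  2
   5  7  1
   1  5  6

22

Best path: r0c0 → r1c0 → r1c1 → r1c2 → r2c2 → r3c2
Cost: 4 + 4 + 5 + 2 + 1 + 6 = 22
For comparison, the top-then-right route costs 25.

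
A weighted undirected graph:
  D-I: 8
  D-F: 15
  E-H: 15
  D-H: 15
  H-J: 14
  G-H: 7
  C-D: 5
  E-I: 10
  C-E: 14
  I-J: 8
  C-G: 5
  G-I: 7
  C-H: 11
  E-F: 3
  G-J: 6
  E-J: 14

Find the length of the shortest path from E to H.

Comparing a few candidate routes:
E→I→G→H: 10 + 7 + 7 = 24
E→H: 15
E→J→G→H: 14 + 6 + 7 = 27
E→C→G→H: 14 + 5 + 7 = 26
E→C→H: 14 + 11 = 25
Best route has total 15.

15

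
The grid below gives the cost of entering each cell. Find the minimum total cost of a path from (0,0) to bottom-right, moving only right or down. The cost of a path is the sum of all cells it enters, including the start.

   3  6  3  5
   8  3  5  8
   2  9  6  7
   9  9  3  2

Path [0,0] -> [0,1] -> [0,2] -> [1,2] -> [2,2] -> [3,2] -> [3,3]: 3 + 6 + 3 + 5 + 6 + 3 + 2 = 28.

28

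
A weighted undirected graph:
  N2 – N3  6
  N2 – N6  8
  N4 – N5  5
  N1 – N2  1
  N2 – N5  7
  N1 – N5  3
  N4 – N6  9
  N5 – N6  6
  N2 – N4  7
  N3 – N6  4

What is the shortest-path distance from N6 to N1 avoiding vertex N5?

Candidate routes:
N6-N4-N2-N1: 9 + 7 + 1 = 17
N6-N3-N2-N1: 4 + 6 + 1 = 11
N6-N2-N1: 8 + 1 = 9
Shortest: 9.

9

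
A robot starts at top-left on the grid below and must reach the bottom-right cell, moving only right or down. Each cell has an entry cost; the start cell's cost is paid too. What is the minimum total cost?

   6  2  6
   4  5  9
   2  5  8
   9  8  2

27

One optimal route is (0,0) (1,0) (2,0) (2,1) (2,2) (3,2).
Its cost is 6 + 4 + 2 + 5 + 8 + 2 = 27.
(Top row then right column would cost 33.)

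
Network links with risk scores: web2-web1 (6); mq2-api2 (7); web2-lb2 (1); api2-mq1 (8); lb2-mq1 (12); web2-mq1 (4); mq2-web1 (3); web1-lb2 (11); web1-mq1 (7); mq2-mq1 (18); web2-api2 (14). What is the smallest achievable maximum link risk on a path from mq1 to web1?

A few of the mq1→web1 routes:
mq1-api2-mq2-web1: max(8, 7, 3) = 8
mq1-web2-web1: max(4, 6) = 6
mq1-web1: max(7) = 7
mq1-web2-lb2-web1: max(4, 1, 11) = 11
Smallest bottleneck: 6.

6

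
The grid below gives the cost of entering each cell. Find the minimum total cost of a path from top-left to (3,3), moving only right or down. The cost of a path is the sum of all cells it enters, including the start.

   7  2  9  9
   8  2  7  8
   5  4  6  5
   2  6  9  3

Path r0c0 → r0c1 → r1c1 → r2c1 → r2c2 → r2c3 → r3c3: 7 + 2 + 2 + 4 + 6 + 5 + 3 = 29.
(Top row then right column would cost 43.)

29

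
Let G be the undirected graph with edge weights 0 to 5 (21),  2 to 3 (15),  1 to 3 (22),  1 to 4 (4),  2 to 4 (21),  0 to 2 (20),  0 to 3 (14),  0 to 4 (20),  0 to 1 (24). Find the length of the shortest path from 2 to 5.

41

Some routes from 2 to 5:
2→4→1→3→0→5: 21 + 4 + 22 + 14 + 21 = 82
2→3→0→5: 15 + 14 + 21 = 50
2→4→1→0→5: 21 + 4 + 24 + 21 = 70
2→4→0→5: 21 + 20 + 21 = 62
2→0→5: 20 + 21 = 41
The minimum is 41.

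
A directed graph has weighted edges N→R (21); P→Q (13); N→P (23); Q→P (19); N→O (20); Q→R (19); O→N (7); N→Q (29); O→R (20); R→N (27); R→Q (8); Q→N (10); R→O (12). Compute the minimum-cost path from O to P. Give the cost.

30

Checking several routes:
O - N - R - Q - P: 7 + 21 + 8 + 19 = 55
O - N - P: 7 + 23 = 30
O - R - Q - P: 20 + 8 + 19 = 47
O - N - Q - P: 7 + 29 + 19 = 55
The minimum is 30.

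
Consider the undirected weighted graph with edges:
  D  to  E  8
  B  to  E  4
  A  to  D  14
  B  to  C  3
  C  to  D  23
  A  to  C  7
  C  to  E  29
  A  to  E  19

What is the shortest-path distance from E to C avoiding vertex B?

26

Candidate routes:
E - A - D - C: 19 + 14 + 23 = 56
E - D - A - C: 8 + 14 + 7 = 29
E - C: 29
E - D - C: 8 + 23 = 31
E - A - C: 19 + 7 = 26
Shortest: 26.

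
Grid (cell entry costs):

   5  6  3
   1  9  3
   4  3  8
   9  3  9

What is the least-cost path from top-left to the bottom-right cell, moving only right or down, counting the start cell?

25

Take [0,0]→[1,0]→[2,0]→[2,1]→[3,1]→[3,2] for a total of 5 + 1 + 4 + 3 + 3 + 9 = 25.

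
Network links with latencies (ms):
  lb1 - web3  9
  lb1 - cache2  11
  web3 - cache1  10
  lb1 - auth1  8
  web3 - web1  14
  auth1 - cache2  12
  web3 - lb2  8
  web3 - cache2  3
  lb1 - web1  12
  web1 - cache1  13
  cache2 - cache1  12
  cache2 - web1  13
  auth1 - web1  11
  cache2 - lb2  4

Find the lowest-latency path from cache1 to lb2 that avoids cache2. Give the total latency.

18

Checking several routes:
cache1→web1→lb1→web3→lb2: 13 + 12 + 9 + 8 = 42
cache1→web1→web3→lb2: 13 + 14 + 8 = 35
cache1→web3→lb2: 10 + 8 = 18
Best route has total 18 ms.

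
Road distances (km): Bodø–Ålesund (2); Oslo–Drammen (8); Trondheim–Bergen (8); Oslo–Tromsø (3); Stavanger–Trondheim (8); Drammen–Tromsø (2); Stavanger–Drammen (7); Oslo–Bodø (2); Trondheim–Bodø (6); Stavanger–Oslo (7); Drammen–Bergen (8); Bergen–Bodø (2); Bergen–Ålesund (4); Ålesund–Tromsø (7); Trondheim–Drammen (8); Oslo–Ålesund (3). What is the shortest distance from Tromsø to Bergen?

7

Some routes from Tromsø to Bergen:
Tromsø - Drammen - Bergen: 2 + 8 = 10
Tromsø - Oslo - Bodø - Bergen: 3 + 2 + 2 = 7
Tromsø - Oslo - Ålesund - Bodø - Bergen: 3 + 3 + 2 + 2 = 10
Tromsø - Oslo - Bodø - Ålesund - Bergen: 3 + 2 + 2 + 4 = 11
Tromsø - Oslo - Ålesund - Bergen: 3 + 3 + 4 = 10
The minimum is 7 km.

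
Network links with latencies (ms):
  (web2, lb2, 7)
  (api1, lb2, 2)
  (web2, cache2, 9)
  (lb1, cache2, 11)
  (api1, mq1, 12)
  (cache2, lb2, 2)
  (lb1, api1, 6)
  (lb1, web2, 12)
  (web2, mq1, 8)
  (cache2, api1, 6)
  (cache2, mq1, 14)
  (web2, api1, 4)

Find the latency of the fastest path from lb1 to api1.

Comparing a few candidate routes:
lb1-cache2-api1: 11 + 6 = 17
lb1-cache2-lb2-api1: 11 + 2 + 2 = 15
lb1-web2-api1: 12 + 4 = 16
lb1-api1: 6
Shortest: 6 ms.

6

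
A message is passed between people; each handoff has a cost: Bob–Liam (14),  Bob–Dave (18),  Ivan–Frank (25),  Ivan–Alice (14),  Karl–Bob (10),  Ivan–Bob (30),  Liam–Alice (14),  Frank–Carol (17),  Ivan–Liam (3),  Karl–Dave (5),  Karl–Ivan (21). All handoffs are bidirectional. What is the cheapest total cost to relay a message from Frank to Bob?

42

Candidate routes:
Frank -> Ivan -> Bob: 25 + 30 = 55
Frank -> Ivan -> Karl -> Dave -> Bob: 25 + 21 + 5 + 18 = 69
Frank -> Ivan -> Karl -> Bob: 25 + 21 + 10 = 56
Frank -> Ivan -> Liam -> Bob: 25 + 3 + 14 = 42
Frank -> Ivan -> Alice -> Liam -> Bob: 25 + 14 + 14 + 14 = 67
The minimum is 42.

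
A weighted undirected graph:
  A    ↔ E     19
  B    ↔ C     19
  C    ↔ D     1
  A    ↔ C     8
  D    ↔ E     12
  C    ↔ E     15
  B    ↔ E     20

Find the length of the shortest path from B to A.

Some routes from B to A:
B -> C -> A: 19 + 8 = 27
B -> E -> D -> C -> A: 20 + 12 + 1 + 8 = 41
B -> E -> A: 20 + 19 = 39
B -> E -> C -> A: 20 + 15 + 8 = 43
The minimum is 27.

27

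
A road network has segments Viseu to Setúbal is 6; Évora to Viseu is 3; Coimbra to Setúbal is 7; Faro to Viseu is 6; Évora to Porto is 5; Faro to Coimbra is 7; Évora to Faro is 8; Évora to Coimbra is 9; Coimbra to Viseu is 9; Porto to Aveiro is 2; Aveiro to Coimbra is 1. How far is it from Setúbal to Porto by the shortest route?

Comparing a few candidate routes:
Setúbal→Viseu→Évora→Coimbra→Aveiro→Porto: 6 + 3 + 9 + 1 + 2 = 21
Setúbal→Viseu→Coimbra→Aveiro→Porto: 6 + 9 + 1 + 2 = 18
Setúbal→Coimbra→Évora→Porto: 7 + 9 + 5 = 21
Setúbal→Viseu→Faro→Coimbra→Aveiro→Porto: 6 + 6 + 7 + 1 + 2 = 22
Setúbal→Viseu→Évora→Porto: 6 + 3 + 5 = 14
Setúbal→Coimbra→Aveiro→Porto: 7 + 1 + 2 = 10
Shortest: 10.

10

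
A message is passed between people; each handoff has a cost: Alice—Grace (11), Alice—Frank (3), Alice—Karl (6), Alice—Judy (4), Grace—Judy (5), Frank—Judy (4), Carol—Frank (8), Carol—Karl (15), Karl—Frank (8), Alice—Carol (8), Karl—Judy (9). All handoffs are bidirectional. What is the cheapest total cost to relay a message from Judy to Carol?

Comparing a few candidate routes:
Judy - Alice - Carol: 4 + 8 = 12
Judy - Alice - Frank - Carol: 4 + 3 + 8 = 15
Judy - Frank - Alice - Carol: 4 + 3 + 8 = 15
Judy - Karl - Carol: 9 + 15 = 24
Judy - Frank - Carol: 4 + 8 = 12
Judy - Karl - Alice - Carol: 9 + 6 + 8 = 23
Best route has total 12.

12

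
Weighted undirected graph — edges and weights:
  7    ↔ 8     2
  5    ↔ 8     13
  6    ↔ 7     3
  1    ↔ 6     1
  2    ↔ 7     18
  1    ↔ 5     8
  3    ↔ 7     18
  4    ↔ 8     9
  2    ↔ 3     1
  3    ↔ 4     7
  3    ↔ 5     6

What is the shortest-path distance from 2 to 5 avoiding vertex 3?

30

Routes from 2 to 5 avoiding 3:
2 -> 7 -> 8 -> 5: 18 + 2 + 13 = 33
2 -> 7 -> 6 -> 1 -> 5: 18 + 3 + 1 + 8 = 30
Best route has total 30.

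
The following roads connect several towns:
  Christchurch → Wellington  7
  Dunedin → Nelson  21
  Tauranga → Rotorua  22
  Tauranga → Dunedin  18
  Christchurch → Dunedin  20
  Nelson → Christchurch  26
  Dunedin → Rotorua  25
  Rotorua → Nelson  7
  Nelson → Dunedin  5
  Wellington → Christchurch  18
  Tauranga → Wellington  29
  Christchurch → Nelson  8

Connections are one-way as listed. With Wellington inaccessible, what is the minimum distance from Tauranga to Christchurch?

Routes from Tauranga to Christchurch avoiding Wellington:
Tauranga-Dunedin-Rotorua-Nelson-Christchurch: 18 + 25 + 7 + 26 = 76
Tauranga-Dunedin-Nelson-Christchurch: 18 + 21 + 26 = 65
Tauranga-Rotorua-Nelson-Christchurch: 22 + 7 + 26 = 55
Shortest: 55.

55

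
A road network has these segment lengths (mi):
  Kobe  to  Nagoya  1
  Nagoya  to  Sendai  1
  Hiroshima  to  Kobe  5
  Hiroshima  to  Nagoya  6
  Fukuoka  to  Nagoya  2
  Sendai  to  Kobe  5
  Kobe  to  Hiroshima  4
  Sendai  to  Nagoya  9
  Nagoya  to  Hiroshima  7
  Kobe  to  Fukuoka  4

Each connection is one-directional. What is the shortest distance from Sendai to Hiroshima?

Routes from Sendai to Hiroshima:
Sendai-Nagoya-Hiroshima: 9 + 7 = 16
Sendai-Kobe-Fukuoka-Nagoya-Hiroshima: 5 + 4 + 2 + 7 = 18
Sendai-Kobe-Hiroshima: 5 + 4 = 9
Sendai-Kobe-Nagoya-Hiroshima: 5 + 1 + 7 = 13
The minimum is 9 mi.

9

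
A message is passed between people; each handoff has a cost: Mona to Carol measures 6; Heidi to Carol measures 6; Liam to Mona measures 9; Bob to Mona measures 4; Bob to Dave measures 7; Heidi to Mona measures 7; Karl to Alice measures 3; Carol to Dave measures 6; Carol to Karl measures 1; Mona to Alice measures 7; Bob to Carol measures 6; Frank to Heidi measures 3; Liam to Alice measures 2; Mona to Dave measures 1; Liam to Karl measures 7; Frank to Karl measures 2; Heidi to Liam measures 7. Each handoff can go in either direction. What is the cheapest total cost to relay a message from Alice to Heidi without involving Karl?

9

A few of the Alice→Heidi routes:
Alice-Mona-Heidi: 7 + 7 = 14
Alice-Liam-Heidi: 2 + 7 = 9
Alice-Liam-Mona-Carol-Heidi: 2 + 9 + 6 + 6 = 23
Alice-Liam-Mona-Heidi: 2 + 9 + 7 = 18
Alice-Mona-Carol-Heidi: 7 + 6 + 6 = 19
Alice-Mona-Dave-Carol-Heidi: 7 + 1 + 6 + 6 = 20
Shortest: 9.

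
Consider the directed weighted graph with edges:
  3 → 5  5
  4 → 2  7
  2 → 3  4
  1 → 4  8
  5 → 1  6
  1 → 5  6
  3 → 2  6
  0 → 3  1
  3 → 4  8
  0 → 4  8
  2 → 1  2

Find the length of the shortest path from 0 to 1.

9

A few of the 0→1 routes:
0 → 3 → 2 → 1: 1 + 6 + 2 = 9
0 → 4 → 2 → 1: 8 + 7 + 2 = 17
0 → 3 → 5 → 1: 1 + 5 + 6 = 12
Best route has total 9.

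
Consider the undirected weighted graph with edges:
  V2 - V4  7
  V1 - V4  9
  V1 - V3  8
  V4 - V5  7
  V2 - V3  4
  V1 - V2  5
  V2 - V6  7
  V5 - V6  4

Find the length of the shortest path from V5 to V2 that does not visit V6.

Candidate routes:
V5 → V4 → V2: 7 + 7 = 14
V5 → V4 → V1 → V2: 7 + 9 + 5 = 21
V5 → V4 → V1 → V3 → V2: 7 + 9 + 8 + 4 = 28
Best route has total 14.

14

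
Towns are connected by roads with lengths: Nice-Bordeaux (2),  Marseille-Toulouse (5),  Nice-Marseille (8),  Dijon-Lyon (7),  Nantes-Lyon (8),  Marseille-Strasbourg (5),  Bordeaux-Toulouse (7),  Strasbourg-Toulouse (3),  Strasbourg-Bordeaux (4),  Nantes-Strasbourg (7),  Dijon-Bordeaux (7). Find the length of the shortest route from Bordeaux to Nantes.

11

Some routes from Bordeaux to Nantes:
Bordeaux-Toulouse-Strasbourg-Nantes: 7 + 3 + 7 = 17
Bordeaux-Strasbourg-Nantes: 4 + 7 = 11
Bordeaux-Dijon-Lyon-Nantes: 7 + 7 + 8 = 22
Best route has total 11.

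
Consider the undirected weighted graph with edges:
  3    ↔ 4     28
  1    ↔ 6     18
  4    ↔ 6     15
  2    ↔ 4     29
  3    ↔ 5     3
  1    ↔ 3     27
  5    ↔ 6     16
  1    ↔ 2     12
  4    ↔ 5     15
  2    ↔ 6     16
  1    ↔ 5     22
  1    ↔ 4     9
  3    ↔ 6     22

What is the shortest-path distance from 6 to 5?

Some routes from 6 to 5:
6 -> 4 -> 5: 15 + 15 = 30
6 -> 5: 16
6 -> 4 -> 3 -> 5: 15 + 28 + 3 = 46
6 -> 3 -> 5: 22 + 3 = 25
6 -> 1 -> 4 -> 5: 18 + 9 + 15 = 42
6 -> 1 -> 5: 18 + 22 = 40
The minimum is 16.

16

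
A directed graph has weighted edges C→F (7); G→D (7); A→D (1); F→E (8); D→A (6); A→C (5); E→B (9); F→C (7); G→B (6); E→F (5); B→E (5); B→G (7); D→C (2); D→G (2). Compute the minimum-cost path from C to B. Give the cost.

24

Paths from C to B:
C-F-E-B: 7 + 8 + 9 = 24
The minimum is 24.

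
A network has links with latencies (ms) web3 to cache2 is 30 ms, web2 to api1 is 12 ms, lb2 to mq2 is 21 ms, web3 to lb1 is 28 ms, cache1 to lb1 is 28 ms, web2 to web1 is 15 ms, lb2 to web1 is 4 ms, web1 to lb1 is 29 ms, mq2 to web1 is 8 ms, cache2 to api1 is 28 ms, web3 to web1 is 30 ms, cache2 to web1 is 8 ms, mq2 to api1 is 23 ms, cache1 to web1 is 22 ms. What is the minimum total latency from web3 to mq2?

38

Checking several routes:
web3→web1→mq2: 30 + 8 = 38
web3→web1→web2→api1→mq2: 30 + 15 + 12 + 23 = 80
web3→cache2→web1→lb2→mq2: 30 + 8 + 4 + 21 = 63
web3→web1→lb2→mq2: 30 + 4 + 21 = 55
web3→lb1→web1→mq2: 28 + 29 + 8 = 65
web3→cache2→web1→mq2: 30 + 8 + 8 = 46
Best route has total 38 ms.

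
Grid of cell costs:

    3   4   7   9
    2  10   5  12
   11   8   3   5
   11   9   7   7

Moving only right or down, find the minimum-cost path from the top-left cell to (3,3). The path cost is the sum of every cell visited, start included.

34

Cheapest: r0c0 r0c1 r0c2 r1c2 r2c2 r2c3 r3c3
  3 + 4 + 7 + 5 + 3 + 5 + 7 = 34
For comparison, the top-then-right route costs 47.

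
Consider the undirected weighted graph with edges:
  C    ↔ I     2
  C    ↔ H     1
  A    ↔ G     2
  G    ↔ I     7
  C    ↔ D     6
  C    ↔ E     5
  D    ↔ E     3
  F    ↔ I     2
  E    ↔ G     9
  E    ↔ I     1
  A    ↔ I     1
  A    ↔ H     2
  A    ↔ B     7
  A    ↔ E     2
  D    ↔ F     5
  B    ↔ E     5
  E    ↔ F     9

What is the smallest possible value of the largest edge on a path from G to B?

5

Some routes from G to B:
G -> A -> I -> F -> D -> E -> B: max(2, 1, 2, 5, 3, 5) = 5
G -> A -> H -> C -> I -> F -> D -> E -> B: max(2, 2, 1, 2, 2, 5, 3, 5) = 5
G -> A -> I -> C -> E -> B: max(2, 1, 2, 5, 5) = 5
G -> A -> I -> E -> B: max(2, 1, 1, 5) = 5
Best route has worst link 5.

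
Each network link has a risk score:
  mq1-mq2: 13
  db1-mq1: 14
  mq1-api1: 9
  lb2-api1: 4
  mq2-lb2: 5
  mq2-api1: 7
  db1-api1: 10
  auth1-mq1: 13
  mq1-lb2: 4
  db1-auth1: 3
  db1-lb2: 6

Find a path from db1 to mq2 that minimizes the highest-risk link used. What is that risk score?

Comparing a few candidate routes:
db1 - lb2 - mq2: max(6, 5) = 6
db1 - api1 - mq2: max(10, 7) = 10
db1 - lb2 - mq1 - api1 - mq2: max(6, 4, 9, 7) = 9
db1 - lb2 - api1 - mq2: max(6, 4, 7) = 7
db1 - api1 - mq1 - lb2 - mq2: max(10, 9, 4, 5) = 10
db1 - api1 - lb2 - mq2: max(10, 4, 5) = 10
Best route has worst link 6.

6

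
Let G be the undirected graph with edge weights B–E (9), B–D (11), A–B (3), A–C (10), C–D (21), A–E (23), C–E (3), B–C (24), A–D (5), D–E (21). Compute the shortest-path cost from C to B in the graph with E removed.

A few of the C→B routes:
C-A-B: 10 + 3 = 13
C-B: 24
C-A-D-B: 10 + 5 + 11 = 26
The minimum is 13.

13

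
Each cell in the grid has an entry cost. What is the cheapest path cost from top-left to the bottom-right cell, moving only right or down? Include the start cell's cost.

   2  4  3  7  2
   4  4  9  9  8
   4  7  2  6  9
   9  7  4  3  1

27

Path [0,0]→[0,1]→[1,1]→[2,1]→[2,2]→[3,2]→[3,3]→[3,4]: 2 + 4 + 4 + 7 + 2 + 4 + 3 + 1 = 27.
(Top row then right column would cost 36.)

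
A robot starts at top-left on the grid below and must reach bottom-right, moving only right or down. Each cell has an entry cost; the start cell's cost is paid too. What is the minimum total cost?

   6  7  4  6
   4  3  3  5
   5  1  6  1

Take (0,0) → (1,0) → (1,1) → (2,1) → (2,2) → (2,3) for a total of 6 + 4 + 3 + 1 + 6 + 1 = 21.
(Top row then right column would cost 29.)

21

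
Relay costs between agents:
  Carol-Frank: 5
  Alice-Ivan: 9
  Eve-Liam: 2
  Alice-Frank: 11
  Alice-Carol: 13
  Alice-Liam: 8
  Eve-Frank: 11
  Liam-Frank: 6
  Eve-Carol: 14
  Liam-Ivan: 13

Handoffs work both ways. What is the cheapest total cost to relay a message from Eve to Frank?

A few of the Eve→Frank routes:
Eve→Liam→Ivan→Alice→Frank: 2 + 13 + 9 + 11 = 35
Eve→Liam→Frank: 2 + 6 = 8
Eve→Liam→Alice→Frank: 2 + 8 + 11 = 21
Eve→Carol→Frank: 14 + 5 = 19
Eve→Liam→Alice→Carol→Frank: 2 + 8 + 13 + 5 = 28
Eve→Frank: 11
Shortest: 8.

8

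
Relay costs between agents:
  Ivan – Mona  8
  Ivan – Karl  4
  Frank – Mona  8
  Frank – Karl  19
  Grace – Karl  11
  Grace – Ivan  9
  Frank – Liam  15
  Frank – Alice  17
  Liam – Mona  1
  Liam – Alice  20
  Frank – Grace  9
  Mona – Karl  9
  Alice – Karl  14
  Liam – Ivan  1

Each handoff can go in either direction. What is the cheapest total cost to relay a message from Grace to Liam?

10

Checking several routes:
Grace→Frank→Mona→Liam: 9 + 8 + 1 = 18
Grace→Ivan→Liam: 9 + 1 = 10
Grace→Ivan→Karl→Mona→Liam: 9 + 4 + 9 + 1 = 23
Grace→Karl→Ivan→Liam: 11 + 4 + 1 = 16
Grace→Ivan→Mona→Liam: 9 + 8 + 1 = 18
Grace→Karl→Mona→Liam: 11 + 9 + 1 = 21
Shortest: 10.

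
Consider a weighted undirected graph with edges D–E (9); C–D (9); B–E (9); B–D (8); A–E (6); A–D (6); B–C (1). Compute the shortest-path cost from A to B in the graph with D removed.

Routes from A to B avoiding D:
A→E→B: 6 + 9 = 15
Best route has total 15.

15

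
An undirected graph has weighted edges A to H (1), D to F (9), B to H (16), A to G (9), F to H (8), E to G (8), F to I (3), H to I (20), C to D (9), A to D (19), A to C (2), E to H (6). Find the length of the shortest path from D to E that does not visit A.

23

Routes from D to E avoiding A:
D→F→H→E: 9 + 8 + 6 = 23
D→F→I→H→E: 9 + 3 + 20 + 6 = 38
Shortest: 23.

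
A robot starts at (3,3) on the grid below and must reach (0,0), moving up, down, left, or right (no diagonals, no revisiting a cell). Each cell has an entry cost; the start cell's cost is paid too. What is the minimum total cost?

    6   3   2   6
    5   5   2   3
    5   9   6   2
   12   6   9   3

21

One optimal route is r3c3 -> r2c3 -> r1c3 -> r1c2 -> r0c2 -> r0c1 -> r0c0.
Its cost is 3 + 2 + 3 + 2 + 2 + 3 + 6 = 21.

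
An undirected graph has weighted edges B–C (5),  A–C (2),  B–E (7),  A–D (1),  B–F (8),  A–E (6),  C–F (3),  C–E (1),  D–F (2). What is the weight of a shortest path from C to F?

3

A few of the C→F routes:
C - A - D - F: 2 + 1 + 2 = 5
C - E - B - F: 1 + 7 + 8 = 16
C - B - F: 5 + 8 = 13
C - F: 3
C - E - A - D - F: 1 + 6 + 1 + 2 = 10
Best route has total 3.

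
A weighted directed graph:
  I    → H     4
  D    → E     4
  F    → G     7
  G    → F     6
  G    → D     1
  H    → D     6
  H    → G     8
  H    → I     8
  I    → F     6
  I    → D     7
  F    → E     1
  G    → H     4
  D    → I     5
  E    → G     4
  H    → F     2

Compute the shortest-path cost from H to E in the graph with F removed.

Candidate routes:
H -> I -> D -> E: 8 + 7 + 4 = 19
H -> D -> E: 6 + 4 = 10
H -> G -> D -> E: 8 + 1 + 4 = 13
The minimum is 10.

10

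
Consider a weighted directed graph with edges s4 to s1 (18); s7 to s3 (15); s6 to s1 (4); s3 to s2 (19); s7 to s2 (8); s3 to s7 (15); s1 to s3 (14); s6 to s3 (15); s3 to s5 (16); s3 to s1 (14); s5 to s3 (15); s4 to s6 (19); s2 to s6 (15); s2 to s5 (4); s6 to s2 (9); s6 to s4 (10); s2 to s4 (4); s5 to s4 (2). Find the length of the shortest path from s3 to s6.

Checking several routes:
s3 → s2 → s6: 19 + 15 = 34
s3 → s2 → s4 → s6: 19 + 4 + 19 = 42
s3 → s5 → s4 → s6: 16 + 2 + 19 = 37
s3 → s7 → s2 → s6: 15 + 8 + 15 = 38
Best route has total 34.

34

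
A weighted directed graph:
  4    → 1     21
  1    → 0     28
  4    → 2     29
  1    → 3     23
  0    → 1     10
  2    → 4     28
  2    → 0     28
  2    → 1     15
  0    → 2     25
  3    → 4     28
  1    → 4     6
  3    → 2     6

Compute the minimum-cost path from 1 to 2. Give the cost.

Candidate routes:
1 -> 4 -> 2: 6 + 29 = 35
1 -> 3 -> 2: 23 + 6 = 29
1 -> 3 -> 4 -> 2: 23 + 28 + 29 = 80
1 -> 0 -> 2: 28 + 25 = 53
Shortest: 29.

29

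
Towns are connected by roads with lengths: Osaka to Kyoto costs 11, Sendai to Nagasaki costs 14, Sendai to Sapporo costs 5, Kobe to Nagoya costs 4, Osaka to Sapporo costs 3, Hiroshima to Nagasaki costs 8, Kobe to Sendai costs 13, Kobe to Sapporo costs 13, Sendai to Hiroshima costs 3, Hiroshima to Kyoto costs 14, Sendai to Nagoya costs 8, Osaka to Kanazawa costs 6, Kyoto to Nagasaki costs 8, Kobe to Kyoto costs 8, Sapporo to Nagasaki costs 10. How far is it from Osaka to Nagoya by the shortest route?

Checking several routes:
Osaka-Sapporo-Sendai-Nagoya: 3 + 5 + 8 = 16
Osaka-Sapporo-Kobe-Nagoya: 3 + 13 + 4 = 20
Osaka-Kyoto-Kobe-Nagoya: 11 + 8 + 4 = 23
Best route has total 16.

16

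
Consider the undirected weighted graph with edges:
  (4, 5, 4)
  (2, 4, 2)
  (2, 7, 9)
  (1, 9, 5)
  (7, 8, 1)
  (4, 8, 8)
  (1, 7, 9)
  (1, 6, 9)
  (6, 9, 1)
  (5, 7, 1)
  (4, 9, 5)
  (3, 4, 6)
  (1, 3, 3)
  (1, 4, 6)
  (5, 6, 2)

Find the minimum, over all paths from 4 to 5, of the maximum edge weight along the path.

4

Comparing a few candidate routes:
4 - 3 - 1 - 9 - 6 - 5: max(6, 3, 5, 1, 2) = 6
4 - 5: max(4) = 4
4 - 1 - 9 - 6 - 5: max(6, 5, 1, 2) = 6
4 - 9 - 6 - 5: max(5, 1, 2) = 5
Best route has worst link 4.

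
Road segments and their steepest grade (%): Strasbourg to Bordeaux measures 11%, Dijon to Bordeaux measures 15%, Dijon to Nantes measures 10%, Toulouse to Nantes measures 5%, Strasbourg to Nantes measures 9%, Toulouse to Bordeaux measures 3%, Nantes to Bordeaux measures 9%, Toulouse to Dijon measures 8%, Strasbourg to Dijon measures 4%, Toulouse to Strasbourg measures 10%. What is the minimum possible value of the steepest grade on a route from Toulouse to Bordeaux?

Comparing a few candidate routes:
Toulouse→Bordeaux: max(3) = 3
Toulouse→Dijon→Strasbourg→Nantes→Bordeaux: max(8, 4, 9, 9) = 9
Toulouse→Dijon→Nantes→Bordeaux: max(8, 10, 9) = 10
Toulouse→Nantes→Bordeaux: max(5, 9) = 9
Smallest bottleneck: 3%.

3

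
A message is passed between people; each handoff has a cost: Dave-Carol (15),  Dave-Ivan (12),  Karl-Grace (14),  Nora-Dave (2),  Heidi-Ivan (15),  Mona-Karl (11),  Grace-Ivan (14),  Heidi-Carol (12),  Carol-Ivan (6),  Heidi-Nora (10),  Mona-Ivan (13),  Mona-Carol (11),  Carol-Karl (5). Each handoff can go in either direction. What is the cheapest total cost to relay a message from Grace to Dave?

A few of the Grace→Dave routes:
Grace → Karl → Carol → Ivan → Dave: 14 + 5 + 6 + 12 = 37
Grace → Ivan → Dave: 14 + 12 = 26
Grace → Ivan → Carol → Dave: 14 + 6 + 15 = 35
Grace → Karl → Carol → Dave: 14 + 5 + 15 = 34
Shortest: 26.

26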